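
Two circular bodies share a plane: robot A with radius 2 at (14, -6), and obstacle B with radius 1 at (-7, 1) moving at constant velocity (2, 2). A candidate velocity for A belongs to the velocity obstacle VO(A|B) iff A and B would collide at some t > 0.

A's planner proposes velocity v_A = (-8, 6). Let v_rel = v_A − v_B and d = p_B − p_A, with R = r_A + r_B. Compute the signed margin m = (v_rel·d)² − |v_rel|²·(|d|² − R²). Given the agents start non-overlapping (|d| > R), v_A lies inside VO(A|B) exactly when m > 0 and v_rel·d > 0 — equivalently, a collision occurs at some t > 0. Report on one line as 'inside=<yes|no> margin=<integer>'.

d = (-21, 7),  |d|² = 490;  R = 2+1 = 3,  c = 490−3² = 481
v_rel = (-10, 4),  |v_rel|² = 116;  v_rel·d = (-10)·(-21) + (4)·(7) = 238
116·t² − 476·t + 481 = 0  ⇒  m = 238² − 116·481 = 848
m = 848 > 0,  v_rel·d = 238 > 0  ⇒  inside

inside=yes margin=848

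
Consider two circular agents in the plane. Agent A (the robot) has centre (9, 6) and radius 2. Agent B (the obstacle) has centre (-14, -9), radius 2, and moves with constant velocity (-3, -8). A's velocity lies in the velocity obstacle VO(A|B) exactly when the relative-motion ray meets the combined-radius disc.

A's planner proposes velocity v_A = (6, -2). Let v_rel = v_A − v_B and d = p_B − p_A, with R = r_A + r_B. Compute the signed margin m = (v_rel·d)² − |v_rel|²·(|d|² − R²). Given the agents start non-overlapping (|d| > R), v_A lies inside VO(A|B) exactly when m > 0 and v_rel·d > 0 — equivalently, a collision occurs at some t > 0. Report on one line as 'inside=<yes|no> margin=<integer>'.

d = (-23, -15),  |d|² = 754;  R = 2+2 = 4,  c = 754−4² = 738
v_rel = (9, 6),  |v_rel|² = 117;  v_rel·d = (9)·(-23) + (6)·(-15) = -297
117·t² + 594·t + 738 = 0  ⇒  m = (-297)² − 117·738 = 1863
m = 1863 > 0,  v_rel·d = -297 < 0  ⇒  outside

inside=no margin=1863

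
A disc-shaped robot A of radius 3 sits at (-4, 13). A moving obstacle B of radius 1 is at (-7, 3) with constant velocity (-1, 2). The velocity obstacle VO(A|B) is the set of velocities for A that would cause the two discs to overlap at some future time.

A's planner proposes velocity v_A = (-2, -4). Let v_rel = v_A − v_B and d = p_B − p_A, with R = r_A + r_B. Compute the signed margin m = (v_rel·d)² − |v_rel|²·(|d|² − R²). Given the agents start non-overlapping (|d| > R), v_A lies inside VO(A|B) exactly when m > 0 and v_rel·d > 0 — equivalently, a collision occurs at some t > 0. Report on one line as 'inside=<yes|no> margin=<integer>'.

d = (-3, -10),  |d|² = 109;  R = 3+1 = 4,  c = 109−4² = 93
v_rel = (-1, -6),  |v_rel|² = 37;  v_rel·d = (-1)·(-3) + (-6)·(-10) = 63
37·t² − 126·t + 93 = 0  ⇒  m = 63² − 37·93 = 528
m = 528 > 0,  v_rel·d = 63 > 0  ⇒  inside

inside=yes margin=528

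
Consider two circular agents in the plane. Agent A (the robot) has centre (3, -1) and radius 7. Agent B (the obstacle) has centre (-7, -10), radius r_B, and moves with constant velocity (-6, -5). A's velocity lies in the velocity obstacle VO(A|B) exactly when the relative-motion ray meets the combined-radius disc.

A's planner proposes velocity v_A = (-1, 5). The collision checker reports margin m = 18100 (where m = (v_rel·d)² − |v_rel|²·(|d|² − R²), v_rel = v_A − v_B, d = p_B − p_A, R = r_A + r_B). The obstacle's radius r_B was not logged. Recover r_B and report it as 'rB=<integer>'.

m = 18100
d = (-10, -9);  v_rel = (5, 10),  |v_rel|² = 125
v_rel×d = (5)·(-9) − (10)·(-10) = 55
since m = R²·125 − 55²:  R² = (3025 + 18100) / 125 = 169
R = √169 = 13  ⇒  r_B = 13 − 7 = 6

rB=6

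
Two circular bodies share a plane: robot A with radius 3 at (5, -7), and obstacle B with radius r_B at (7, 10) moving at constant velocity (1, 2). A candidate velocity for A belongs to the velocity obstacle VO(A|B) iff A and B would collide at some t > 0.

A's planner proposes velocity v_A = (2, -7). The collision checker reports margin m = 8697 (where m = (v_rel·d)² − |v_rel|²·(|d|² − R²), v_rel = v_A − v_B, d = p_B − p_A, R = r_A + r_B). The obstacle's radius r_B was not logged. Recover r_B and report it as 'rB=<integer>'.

m = 8697
d = (2, 17);  v_rel = (1, -9),  |v_rel|² = 82
v_rel×d = (1)·(17) − (-9)·(2) = 35
since m = R²·82 − 35²:  R² = (1225 + 8697) / 82 = 121
R = √121 = 11  ⇒  r_B = 11 − 3 = 8

rB=8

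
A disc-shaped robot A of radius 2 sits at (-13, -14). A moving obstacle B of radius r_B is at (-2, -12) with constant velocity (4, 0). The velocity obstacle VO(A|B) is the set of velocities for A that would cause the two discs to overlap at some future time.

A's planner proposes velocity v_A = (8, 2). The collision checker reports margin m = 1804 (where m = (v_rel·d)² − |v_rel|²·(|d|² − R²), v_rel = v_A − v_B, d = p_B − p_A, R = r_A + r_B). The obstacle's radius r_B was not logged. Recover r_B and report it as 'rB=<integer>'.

m = 1804
d = (11, 2);  v_rel = (4, 2),  |v_rel|² = 20
v_rel×d = (4)·(2) − (2)·(11) = -14
since m = R²·20 − (-14)²:  R² = (196 + 1804) / 20 = 100
R = √100 = 10  ⇒  r_B = 10 − 2 = 8

rB=8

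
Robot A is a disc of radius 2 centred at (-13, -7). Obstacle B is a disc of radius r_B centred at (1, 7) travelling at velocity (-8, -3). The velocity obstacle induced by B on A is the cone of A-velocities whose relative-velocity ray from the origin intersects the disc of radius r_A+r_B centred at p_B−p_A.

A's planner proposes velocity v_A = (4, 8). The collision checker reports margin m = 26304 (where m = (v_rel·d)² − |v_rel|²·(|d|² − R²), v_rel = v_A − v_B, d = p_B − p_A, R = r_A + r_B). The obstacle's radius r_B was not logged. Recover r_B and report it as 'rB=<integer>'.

m = 26304
d = (14, 14);  v_rel = (12, 11),  |v_rel|² = 265
v_rel×d = (12)·(14) − (11)·(14) = 14
since m = R²·265 − 14²:  R² = (196 + 26304) / 265 = 100
R = √100 = 10  ⇒  r_B = 10 − 2 = 8

rB=8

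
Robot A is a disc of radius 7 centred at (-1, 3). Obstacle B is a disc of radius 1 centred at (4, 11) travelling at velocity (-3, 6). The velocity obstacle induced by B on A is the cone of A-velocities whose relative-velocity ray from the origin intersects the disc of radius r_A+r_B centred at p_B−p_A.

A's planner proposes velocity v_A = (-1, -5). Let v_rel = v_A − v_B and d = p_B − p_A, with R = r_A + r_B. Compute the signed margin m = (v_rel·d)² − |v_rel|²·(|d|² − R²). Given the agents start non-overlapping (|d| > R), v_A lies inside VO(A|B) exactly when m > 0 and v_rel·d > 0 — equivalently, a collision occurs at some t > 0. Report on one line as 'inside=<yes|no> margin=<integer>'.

d = (5, 8),  |d|² = 89;  R = 7+1 = 8,  c = 89−8² = 25
v_rel = (2, -11),  |v_rel|² = 125;  v_rel·d = (2)·(5) + (-11)·(8) = -78
125·t² + 156·t + 25 = 0  ⇒  m = (-78)² − 125·25 = 2959
m = 2959 > 0,  v_rel·d = -78 < 0  ⇒  outside

inside=no margin=2959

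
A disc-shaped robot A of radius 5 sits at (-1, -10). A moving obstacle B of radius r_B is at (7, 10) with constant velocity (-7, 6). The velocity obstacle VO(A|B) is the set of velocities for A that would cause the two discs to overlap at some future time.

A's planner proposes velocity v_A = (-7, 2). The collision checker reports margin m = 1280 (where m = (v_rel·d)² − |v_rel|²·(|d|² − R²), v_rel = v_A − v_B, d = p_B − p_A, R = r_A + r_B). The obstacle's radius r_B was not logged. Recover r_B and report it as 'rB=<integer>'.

m = 1280
d = (8, 20);  v_rel = (0, -4),  |v_rel|² = 16
v_rel×d = (0)·(20) − (-4)·(8) = 32
since m = R²·16 − 32²:  R² = (1024 + 1280) / 16 = 144
R = √144 = 12  ⇒  r_B = 12 − 5 = 7

rB=7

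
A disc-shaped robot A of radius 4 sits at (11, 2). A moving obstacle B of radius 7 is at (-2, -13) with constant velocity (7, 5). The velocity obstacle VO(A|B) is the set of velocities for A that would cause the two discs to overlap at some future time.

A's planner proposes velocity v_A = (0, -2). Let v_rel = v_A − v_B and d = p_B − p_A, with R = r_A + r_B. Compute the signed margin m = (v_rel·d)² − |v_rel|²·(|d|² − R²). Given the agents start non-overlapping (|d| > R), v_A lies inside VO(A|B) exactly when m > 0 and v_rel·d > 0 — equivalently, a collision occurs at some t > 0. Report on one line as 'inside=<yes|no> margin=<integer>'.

d = (-13, -15),  |d|² = 394;  R = 4+7 = 11,  c = 394−11² = 273
v_rel = (-7, -7),  |v_rel|² = 98;  v_rel·d = (-7)·(-13) + (-7)·(-15) = 196
98·t² − 392·t + 273 = 0  ⇒  m = 196² − 98·273 = 11662
m = 11662 > 0,  v_rel·d = 196 > 0  ⇒  inside

inside=yes margin=11662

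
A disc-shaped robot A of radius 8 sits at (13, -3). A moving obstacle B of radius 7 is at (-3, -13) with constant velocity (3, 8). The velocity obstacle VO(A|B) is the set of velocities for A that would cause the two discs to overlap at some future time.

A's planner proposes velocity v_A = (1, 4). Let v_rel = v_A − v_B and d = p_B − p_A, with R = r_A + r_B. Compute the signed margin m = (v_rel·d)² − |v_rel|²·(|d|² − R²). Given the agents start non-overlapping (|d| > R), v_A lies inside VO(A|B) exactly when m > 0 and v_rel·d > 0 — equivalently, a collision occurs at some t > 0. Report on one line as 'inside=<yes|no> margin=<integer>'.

d = (-16, -10),  |d|² = 356;  R = 8+7 = 15,  c = 356−15² = 131
v_rel = (-2, -4),  |v_rel|² = 20;  v_rel·d = (-2)·(-16) + (-4)·(-10) = 72
20·t² − 144·t + 131 = 0  ⇒  m = 72² − 20·131 = 2564
m = 2564 > 0,  v_rel·d = 72 > 0  ⇒  inside

inside=yes margin=2564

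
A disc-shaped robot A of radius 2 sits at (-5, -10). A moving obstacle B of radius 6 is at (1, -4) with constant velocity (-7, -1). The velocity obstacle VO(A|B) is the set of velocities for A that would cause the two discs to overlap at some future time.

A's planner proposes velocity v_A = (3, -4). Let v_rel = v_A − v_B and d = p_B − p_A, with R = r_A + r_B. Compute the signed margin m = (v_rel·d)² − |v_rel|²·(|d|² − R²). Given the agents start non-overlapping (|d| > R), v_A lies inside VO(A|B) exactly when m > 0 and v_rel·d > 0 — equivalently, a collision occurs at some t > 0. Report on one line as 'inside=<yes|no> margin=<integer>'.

d = (6, 6),  |d|² = 72;  R = 2+6 = 8,  c = 72−8² = 8
v_rel = (10, -3),  |v_rel|² = 109;  v_rel·d = (10)·(6) + (-3)·(6) = 42
109·t² − 84·t + 8 = 0  ⇒  m = 42² − 109·8 = 892
m = 892 > 0,  v_rel·d = 42 > 0  ⇒  inside

inside=yes margin=892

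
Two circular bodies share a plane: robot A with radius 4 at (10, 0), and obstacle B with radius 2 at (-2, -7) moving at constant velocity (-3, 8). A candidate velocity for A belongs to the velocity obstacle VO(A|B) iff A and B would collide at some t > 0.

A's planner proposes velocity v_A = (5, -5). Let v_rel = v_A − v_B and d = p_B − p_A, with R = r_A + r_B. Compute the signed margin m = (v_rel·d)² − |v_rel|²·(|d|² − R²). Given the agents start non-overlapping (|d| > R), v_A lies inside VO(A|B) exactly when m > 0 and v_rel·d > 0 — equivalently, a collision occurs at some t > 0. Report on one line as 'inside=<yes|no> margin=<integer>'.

d = (-12, -7),  |d|² = 193;  R = 4+2 = 6,  c = 193−6² = 157
v_rel = (8, -13),  |v_rel|² = 233;  v_rel·d = (8)·(-12) + (-13)·(-7) = -5
233·t² + 10·t + 157 = 0  ⇒  m = (-5)² − 233·157 = -36556
m = -36556 < 0,  v_rel·d = -5 < 0  ⇒  outside

inside=no margin=-36556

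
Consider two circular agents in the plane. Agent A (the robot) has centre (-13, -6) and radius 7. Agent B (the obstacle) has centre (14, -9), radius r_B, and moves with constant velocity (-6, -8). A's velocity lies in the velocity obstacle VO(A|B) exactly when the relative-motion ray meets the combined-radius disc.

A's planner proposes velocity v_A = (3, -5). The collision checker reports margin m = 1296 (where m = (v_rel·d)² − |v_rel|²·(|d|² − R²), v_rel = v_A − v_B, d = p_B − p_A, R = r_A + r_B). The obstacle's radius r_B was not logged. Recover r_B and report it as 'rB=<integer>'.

m = 1296
d = (27, -3);  v_rel = (9, 3),  |v_rel|² = 90
v_rel×d = (9)·(-3) − (3)·(27) = -108
since m = R²·90 − (-108)²:  R² = (11664 + 1296) / 90 = 144
R = √144 = 12  ⇒  r_B = 12 − 7 = 5

rB=5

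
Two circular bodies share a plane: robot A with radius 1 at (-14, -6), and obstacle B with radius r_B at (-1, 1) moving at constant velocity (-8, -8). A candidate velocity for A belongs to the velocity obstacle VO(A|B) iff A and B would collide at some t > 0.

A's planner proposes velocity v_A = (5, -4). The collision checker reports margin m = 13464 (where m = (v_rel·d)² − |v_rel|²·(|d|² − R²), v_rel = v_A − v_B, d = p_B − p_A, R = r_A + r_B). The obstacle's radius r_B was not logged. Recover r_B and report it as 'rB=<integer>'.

m = 13464
d = (13, 7);  v_rel = (13, 4),  |v_rel|² = 185
v_rel×d = (13)·(7) − (4)·(13) = 39
since m = R²·185 − 39²:  R² = (1521 + 13464) / 185 = 81
R = √81 = 9  ⇒  r_B = 9 − 1 = 8

rB=8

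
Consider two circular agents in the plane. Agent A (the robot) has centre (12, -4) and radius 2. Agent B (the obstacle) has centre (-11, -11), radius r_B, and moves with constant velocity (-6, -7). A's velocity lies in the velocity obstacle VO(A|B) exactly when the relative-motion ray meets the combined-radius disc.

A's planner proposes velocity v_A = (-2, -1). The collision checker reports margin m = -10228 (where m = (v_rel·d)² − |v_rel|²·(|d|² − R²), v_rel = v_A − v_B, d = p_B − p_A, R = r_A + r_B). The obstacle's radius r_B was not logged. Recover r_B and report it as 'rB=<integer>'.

m = -10228
d = (-23, -7);  v_rel = (4, 6),  |v_rel|² = 52
v_rel×d = (4)·(-7) − (6)·(-23) = 110
since m = R²·52 − 110²:  R² = (12100 + -10228) / 52 = 36
R = √36 = 6  ⇒  r_B = 6 − 2 = 4

rB=4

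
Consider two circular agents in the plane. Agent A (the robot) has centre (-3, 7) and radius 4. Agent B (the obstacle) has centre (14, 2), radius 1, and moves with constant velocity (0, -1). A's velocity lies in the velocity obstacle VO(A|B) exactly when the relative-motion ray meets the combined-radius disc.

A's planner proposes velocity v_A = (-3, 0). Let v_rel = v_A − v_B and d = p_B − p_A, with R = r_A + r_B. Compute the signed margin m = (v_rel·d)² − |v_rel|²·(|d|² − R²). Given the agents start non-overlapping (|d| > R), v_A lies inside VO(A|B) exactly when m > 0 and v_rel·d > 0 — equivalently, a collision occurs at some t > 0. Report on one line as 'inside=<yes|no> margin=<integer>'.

d = (17, -5),  |d|² = 314;  R = 4+1 = 5,  c = 314−5² = 289
v_rel = (-3, 1),  |v_rel|² = 10;  v_rel·d = (-3)·(17) + (1)·(-5) = -56
10·t² + 112·t + 289 = 0  ⇒  m = (-56)² − 10·289 = 246
m = 246 > 0,  v_rel·d = -56 < 0  ⇒  outside

inside=no margin=246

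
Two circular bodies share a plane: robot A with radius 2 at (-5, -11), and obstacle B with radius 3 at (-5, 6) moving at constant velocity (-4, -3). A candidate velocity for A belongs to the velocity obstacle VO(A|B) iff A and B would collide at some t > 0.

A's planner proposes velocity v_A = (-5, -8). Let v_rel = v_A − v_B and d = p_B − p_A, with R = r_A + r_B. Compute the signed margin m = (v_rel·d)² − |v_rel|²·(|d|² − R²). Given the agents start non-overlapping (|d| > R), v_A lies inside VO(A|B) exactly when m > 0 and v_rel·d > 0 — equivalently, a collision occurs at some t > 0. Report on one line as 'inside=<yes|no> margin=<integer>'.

d = (0, 17),  |d|² = 289;  R = 2+3 = 5,  c = 289−5² = 264
v_rel = (-1, -5),  |v_rel|² = 26;  v_rel·d = (-1)·(0) + (-5)·(17) = -85
26·t² + 170·t + 264 = 0  ⇒  m = (-85)² − 26·264 = 361
m = 361 > 0,  v_rel·d = -85 < 0  ⇒  outside

inside=no margin=361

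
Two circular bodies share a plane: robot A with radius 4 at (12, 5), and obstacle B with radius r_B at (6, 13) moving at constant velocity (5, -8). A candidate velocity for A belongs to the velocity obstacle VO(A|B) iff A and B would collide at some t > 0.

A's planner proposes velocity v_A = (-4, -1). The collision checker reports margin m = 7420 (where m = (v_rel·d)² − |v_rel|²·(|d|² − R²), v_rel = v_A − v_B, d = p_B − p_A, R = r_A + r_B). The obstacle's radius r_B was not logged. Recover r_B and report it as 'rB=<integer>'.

m = 7420
d = (-6, 8);  v_rel = (-9, 7),  |v_rel|² = 130
v_rel×d = (-9)·(8) − (7)·(-6) = -30
since m = R²·130 − (-30)²:  R² = (900 + 7420) / 130 = 64
R = √64 = 8  ⇒  r_B = 8 − 4 = 4

rB=4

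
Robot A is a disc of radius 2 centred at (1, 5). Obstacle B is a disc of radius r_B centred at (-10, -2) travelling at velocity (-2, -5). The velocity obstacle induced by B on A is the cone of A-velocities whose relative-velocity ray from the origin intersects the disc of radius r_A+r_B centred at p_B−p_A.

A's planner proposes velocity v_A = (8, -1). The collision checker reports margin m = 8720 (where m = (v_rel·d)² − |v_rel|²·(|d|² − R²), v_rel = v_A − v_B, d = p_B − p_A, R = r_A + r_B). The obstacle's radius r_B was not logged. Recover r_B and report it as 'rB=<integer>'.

m = 8720
d = (-11, -7);  v_rel = (10, 4),  |v_rel|² = 116
v_rel×d = (10)·(-7) − (4)·(-11) = -26
since m = R²·116 − (-26)²:  R² = (676 + 8720) / 116 = 81
R = √81 = 9  ⇒  r_B = 9 − 2 = 7

rB=7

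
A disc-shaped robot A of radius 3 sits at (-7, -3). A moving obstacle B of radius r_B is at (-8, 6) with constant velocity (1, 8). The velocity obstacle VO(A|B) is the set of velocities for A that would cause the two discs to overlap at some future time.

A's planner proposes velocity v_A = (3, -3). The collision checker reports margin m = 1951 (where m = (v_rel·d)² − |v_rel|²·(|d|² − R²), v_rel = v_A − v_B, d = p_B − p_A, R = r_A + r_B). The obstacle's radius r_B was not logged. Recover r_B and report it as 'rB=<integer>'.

m = 1951
d = (-1, 9);  v_rel = (2, -11),  |v_rel|² = 125
v_rel×d = (2)·(9) − (-11)·(-1) = 7
since m = R²·125 − 7²:  R² = (49 + 1951) / 125 = 16
R = √16 = 4  ⇒  r_B = 4 − 3 = 1

rB=1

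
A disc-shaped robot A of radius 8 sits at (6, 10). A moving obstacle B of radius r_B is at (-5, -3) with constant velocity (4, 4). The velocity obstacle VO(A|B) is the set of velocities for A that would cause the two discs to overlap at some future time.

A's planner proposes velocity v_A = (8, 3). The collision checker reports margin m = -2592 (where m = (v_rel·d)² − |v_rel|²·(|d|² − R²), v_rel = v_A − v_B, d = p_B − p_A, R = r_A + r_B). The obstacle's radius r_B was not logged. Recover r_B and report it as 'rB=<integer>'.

m = -2592
d = (-11, -13);  v_rel = (4, -1),  |v_rel|² = 17
v_rel×d = (4)·(-13) − (-1)·(-11) = -63
since m = R²·17 − (-63)²:  R² = (3969 + -2592) / 17 = 81
R = √81 = 9  ⇒  r_B = 9 − 8 = 1

rB=1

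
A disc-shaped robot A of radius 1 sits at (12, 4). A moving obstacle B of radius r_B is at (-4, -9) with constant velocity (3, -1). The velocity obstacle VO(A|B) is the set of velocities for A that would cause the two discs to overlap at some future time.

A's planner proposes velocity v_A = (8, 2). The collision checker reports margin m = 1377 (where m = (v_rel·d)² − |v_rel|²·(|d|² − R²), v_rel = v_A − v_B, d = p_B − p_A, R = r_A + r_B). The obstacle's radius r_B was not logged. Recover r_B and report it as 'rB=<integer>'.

m = 1377
d = (-16, -13);  v_rel = (5, 3),  |v_rel|² = 34
v_rel×d = (5)·(-13) − (3)·(-16) = -17
since m = R²·34 − (-17)²:  R² = (289 + 1377) / 34 = 49
R = √49 = 7  ⇒  r_B = 7 − 1 = 6

rB=6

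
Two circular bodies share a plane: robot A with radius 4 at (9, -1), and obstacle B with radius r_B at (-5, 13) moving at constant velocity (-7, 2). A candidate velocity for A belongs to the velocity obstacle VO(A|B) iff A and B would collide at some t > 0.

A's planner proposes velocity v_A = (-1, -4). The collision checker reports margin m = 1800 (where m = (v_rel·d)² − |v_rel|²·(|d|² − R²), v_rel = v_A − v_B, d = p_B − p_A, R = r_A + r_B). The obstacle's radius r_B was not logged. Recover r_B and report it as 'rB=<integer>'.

m = 1800
d = (-14, 14);  v_rel = (6, -6),  |v_rel|² = 72
v_rel×d = (6)·(14) − (-6)·(-14) = 0
since m = R²·72 − 0²:  R² = (0 + 1800) / 72 = 25
R = √25 = 5  ⇒  r_B = 5 − 4 = 1

rB=1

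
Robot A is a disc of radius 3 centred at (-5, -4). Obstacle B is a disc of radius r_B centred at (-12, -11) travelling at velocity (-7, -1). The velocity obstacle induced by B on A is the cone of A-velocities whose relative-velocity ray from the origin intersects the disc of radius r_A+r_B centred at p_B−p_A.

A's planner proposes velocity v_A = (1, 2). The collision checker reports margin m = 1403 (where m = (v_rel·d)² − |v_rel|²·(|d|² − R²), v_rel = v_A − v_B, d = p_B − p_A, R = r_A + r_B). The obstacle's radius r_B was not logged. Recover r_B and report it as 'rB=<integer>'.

m = 1403
d = (-7, -7);  v_rel = (8, 3),  |v_rel|² = 73
v_rel×d = (8)·(-7) − (3)·(-7) = -35
since m = R²·73 − (-35)²:  R² = (1225 + 1403) / 73 = 36
R = √36 = 6  ⇒  r_B = 6 − 3 = 3

rB=3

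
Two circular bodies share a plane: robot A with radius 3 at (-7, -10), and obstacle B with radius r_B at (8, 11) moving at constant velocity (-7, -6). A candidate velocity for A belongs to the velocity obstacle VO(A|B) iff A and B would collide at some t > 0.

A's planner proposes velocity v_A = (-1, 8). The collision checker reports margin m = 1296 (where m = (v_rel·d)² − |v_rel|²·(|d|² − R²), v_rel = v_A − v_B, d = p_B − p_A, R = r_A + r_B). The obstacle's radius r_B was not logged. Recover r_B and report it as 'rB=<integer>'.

m = 1296
d = (15, 21);  v_rel = (6, 14),  |v_rel|² = 232
v_rel×d = (6)·(21) − (14)·(15) = -84
since m = R²·232 − (-84)²:  R² = (7056 + 1296) / 232 = 36
R = √36 = 6  ⇒  r_B = 6 − 3 = 3

rB=3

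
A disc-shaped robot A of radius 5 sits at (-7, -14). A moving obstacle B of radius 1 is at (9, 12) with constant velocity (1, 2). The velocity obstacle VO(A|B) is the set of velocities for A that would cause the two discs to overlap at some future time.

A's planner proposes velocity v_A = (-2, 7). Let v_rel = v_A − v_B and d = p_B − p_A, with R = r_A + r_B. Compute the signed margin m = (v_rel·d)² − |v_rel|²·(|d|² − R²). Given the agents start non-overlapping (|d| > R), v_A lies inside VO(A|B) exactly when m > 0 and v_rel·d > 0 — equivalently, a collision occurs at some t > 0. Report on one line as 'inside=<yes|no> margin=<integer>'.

d = (16, 26),  |d|² = 932;  R = 5+1 = 6,  c = 932−6² = 896
v_rel = (-3, 5),  |v_rel|² = 34;  v_rel·d = (-3)·(16) + (5)·(26) = 82
34·t² − 164·t + 896 = 0  ⇒  m = 82² − 34·896 = -23740
m = -23740 < 0,  v_rel·d = 82 > 0  ⇒  outside

inside=no margin=-23740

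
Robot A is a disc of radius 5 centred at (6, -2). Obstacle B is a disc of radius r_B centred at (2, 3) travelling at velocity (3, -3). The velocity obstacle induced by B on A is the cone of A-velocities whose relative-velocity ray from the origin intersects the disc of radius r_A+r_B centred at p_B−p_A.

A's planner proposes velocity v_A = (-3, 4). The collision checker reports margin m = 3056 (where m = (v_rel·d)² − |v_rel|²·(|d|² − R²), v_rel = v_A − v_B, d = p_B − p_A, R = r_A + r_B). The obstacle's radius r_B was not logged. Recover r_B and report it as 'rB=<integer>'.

m = 3056
d = (-4, 5);  v_rel = (-6, 7),  |v_rel|² = 85
v_rel×d = (-6)·(5) − (7)·(-4) = -2
since m = R²·85 − (-2)²:  R² = (4 + 3056) / 85 = 36
R = √36 = 6  ⇒  r_B = 6 − 5 = 1

rB=1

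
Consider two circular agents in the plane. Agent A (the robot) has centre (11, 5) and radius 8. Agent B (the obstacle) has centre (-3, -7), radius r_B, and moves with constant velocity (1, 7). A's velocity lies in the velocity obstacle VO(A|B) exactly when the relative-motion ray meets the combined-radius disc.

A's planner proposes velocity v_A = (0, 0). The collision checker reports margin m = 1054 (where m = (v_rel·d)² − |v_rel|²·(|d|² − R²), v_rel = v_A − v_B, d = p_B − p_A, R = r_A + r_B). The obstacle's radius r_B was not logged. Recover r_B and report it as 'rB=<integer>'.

m = 1054
d = (-14, -12);  v_rel = (-1, -7),  |v_rel|² = 50
v_rel×d = (-1)·(-12) − (-7)·(-14) = -86
since m = R²·50 − (-86)²:  R² = (7396 + 1054) / 50 = 169
R = √169 = 13  ⇒  r_B = 13 − 8 = 5

rB=5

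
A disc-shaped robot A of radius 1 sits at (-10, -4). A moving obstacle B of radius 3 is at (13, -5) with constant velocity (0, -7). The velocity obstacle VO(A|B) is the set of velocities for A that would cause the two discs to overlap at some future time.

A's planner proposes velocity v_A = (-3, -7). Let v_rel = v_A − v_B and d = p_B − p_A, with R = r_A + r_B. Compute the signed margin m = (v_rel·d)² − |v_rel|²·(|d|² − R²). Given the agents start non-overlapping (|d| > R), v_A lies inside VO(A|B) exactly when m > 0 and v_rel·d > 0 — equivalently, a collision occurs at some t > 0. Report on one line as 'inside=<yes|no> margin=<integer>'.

d = (23, -1),  |d|² = 530;  R = 1+3 = 4,  c = 530−4² = 514
v_rel = (-3, 0),  |v_rel|² = 9;  v_rel·d = (-3)·(23) + (0)·(-1) = -69
9·t² + 138·t + 514 = 0  ⇒  m = (-69)² − 9·514 = 135
m = 135 > 0,  v_rel·d = -69 < 0  ⇒  outside

inside=no margin=135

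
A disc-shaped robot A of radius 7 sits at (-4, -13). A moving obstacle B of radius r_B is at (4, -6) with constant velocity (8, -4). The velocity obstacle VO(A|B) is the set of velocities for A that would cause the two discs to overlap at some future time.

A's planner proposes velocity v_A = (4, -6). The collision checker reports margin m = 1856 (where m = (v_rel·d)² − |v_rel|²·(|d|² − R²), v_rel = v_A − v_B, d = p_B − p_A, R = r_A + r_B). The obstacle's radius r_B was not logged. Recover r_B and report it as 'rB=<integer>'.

m = 1856
d = (8, 7);  v_rel = (-4, -2),  |v_rel|² = 20
v_rel×d = (-4)·(7) − (-2)·(8) = -12
since m = R²·20 − (-12)²:  R² = (144 + 1856) / 20 = 100
R = √100 = 10  ⇒  r_B = 10 − 7 = 3

rB=3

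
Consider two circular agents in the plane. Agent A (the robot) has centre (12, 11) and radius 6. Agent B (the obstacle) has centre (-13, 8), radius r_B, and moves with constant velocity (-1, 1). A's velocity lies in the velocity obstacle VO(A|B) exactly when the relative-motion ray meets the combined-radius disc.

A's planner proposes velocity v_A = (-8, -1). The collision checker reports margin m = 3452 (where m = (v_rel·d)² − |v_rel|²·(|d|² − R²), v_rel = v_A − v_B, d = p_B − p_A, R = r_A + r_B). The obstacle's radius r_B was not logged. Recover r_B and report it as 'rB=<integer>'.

m = 3452
d = (-25, -3);  v_rel = (-7, -2),  |v_rel|² = 53
v_rel×d = (-7)·(-3) − (-2)·(-25) = -29
since m = R²·53 − (-29)²:  R² = (841 + 3452) / 53 = 81
R = √81 = 9  ⇒  r_B = 9 − 6 = 3

rB=3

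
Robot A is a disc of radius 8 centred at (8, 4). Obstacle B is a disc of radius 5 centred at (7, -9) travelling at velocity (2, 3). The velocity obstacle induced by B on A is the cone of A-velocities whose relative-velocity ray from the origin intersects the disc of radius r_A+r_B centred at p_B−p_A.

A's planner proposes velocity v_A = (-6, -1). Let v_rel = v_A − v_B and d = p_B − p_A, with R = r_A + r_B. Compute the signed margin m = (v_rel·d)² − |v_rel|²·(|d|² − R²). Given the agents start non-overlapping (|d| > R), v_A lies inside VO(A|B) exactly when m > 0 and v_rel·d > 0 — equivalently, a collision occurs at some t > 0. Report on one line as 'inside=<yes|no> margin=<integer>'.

d = (-1, -13),  |d|² = 170;  R = 8+5 = 13,  c = 170−13² = 1
v_rel = (-8, -4),  |v_rel|² = 80;  v_rel·d = (-8)·(-1) + (-4)·(-13) = 60
80·t² − 120·t + 1 = 0  ⇒  m = 60² − 80·1 = 3520
m = 3520 > 0,  v_rel·d = 60 > 0  ⇒  inside

inside=yes margin=3520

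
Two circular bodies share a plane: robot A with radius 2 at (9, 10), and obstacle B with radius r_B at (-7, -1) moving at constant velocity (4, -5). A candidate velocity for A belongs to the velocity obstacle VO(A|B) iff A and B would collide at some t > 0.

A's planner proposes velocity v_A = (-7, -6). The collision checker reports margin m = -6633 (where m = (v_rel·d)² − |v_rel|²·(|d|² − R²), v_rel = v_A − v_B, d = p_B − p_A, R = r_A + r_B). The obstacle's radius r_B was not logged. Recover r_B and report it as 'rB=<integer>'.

m = -6633
d = (-16, -11);  v_rel = (-11, -1),  |v_rel|² = 122
v_rel×d = (-11)·(-11) − (-1)·(-16) = 105
since m = R²·122 − 105²:  R² = (11025 + -6633) / 122 = 36
R = √36 = 6  ⇒  r_B = 6 − 2 = 4

rB=4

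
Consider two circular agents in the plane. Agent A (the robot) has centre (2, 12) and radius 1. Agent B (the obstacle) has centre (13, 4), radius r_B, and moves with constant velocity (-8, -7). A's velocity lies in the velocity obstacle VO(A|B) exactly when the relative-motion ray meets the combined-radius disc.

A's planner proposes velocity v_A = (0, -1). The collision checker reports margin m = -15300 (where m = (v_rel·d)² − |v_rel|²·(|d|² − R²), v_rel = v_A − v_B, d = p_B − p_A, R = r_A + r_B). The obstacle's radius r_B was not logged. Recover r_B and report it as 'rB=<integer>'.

m = -15300
d = (11, -8);  v_rel = (8, 6),  |v_rel|² = 100
v_rel×d = (8)·(-8) − (6)·(11) = -130
since m = R²·100 − (-130)²:  R² = (16900 + -15300) / 100 = 16
R = √16 = 4  ⇒  r_B = 4 − 1 = 3

rB=3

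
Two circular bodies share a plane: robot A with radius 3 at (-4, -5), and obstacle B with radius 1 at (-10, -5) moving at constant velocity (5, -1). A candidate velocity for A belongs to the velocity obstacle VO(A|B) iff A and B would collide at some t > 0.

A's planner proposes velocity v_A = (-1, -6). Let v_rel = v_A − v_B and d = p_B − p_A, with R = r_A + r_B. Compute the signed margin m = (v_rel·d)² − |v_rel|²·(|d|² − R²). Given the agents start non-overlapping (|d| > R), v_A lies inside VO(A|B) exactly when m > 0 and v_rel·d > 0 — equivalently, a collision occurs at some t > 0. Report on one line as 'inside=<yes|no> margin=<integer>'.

d = (-6, 0),  |d|² = 36;  R = 3+1 = 4,  c = 36−4² = 20
v_rel = (-6, -5),  |v_rel|² = 61;  v_rel·d = (-6)·(-6) + (-5)·(0) = 36
61·t² − 72·t + 20 = 0  ⇒  m = 36² − 61·20 = 76
m = 76 > 0,  v_rel·d = 36 > 0  ⇒  inside

inside=yes margin=76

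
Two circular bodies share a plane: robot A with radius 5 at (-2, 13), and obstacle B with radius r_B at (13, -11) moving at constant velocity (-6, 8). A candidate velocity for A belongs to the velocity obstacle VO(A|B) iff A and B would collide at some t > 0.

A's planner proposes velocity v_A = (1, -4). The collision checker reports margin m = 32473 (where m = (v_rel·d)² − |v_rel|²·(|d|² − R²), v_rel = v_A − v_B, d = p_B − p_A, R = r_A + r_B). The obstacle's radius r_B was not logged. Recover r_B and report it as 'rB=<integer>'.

m = 32473
d = (15, -24);  v_rel = (7, -12),  |v_rel|² = 193
v_rel×d = (7)·(-24) − (-12)·(15) = 12
since m = R²·193 − 12²:  R² = (144 + 32473) / 193 = 169
R = √169 = 13  ⇒  r_B = 13 − 5 = 8

rB=8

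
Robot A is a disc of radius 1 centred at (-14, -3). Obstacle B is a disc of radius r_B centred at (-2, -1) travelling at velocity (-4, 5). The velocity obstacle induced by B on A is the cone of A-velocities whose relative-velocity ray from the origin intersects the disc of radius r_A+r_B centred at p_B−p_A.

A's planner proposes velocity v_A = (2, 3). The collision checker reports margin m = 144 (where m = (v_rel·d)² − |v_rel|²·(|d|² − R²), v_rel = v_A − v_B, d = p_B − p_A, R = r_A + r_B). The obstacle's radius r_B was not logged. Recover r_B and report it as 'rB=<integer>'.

m = 144
d = (12, 2);  v_rel = (6, -2),  |v_rel|² = 40
v_rel×d = (6)·(2) − (-2)·(12) = 36
since m = R²·40 − 36²:  R² = (1296 + 144) / 40 = 36
R = √36 = 6  ⇒  r_B = 6 − 1 = 5

rB=5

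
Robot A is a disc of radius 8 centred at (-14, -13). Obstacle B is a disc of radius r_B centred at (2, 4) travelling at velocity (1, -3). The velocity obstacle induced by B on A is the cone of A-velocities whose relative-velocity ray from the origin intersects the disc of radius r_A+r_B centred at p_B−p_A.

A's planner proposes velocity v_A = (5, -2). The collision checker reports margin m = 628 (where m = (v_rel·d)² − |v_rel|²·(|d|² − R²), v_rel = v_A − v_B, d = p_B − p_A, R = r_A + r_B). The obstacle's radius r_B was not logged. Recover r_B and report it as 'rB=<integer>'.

m = 628
d = (16, 17);  v_rel = (4, 1),  |v_rel|² = 17
v_rel×d = (4)·(17) − (1)·(16) = 52
since m = R²·17 − 52²:  R² = (2704 + 628) / 17 = 196
R = √196 = 14  ⇒  r_B = 14 − 8 = 6

rB=6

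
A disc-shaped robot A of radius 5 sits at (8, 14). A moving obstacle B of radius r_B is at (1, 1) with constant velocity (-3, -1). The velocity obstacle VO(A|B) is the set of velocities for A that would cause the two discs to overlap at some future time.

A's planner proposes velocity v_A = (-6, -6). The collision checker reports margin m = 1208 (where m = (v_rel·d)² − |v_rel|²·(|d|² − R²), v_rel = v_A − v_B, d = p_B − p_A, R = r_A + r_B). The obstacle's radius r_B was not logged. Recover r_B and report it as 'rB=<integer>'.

m = 1208
d = (-7, -13);  v_rel = (-3, -5),  |v_rel|² = 34
v_rel×d = (-3)·(-13) − (-5)·(-7) = 4
since m = R²·34 − 4²:  R² = (16 + 1208) / 34 = 36
R = √36 = 6  ⇒  r_B = 6 − 5 = 1

rB=1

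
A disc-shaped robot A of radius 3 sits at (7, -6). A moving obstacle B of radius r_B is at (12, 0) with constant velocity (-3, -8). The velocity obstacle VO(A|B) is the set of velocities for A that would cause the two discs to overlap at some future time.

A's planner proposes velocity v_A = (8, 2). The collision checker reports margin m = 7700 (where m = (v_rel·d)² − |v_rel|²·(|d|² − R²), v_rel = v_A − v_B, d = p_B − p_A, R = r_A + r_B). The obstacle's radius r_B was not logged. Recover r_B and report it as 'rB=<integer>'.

m = 7700
d = (5, 6);  v_rel = (11, 10),  |v_rel|² = 221
v_rel×d = (11)·(6) − (10)·(5) = 16
since m = R²·221 − 16²:  R² = (256 + 7700) / 221 = 36
R = √36 = 6  ⇒  r_B = 6 − 3 = 3

rB=3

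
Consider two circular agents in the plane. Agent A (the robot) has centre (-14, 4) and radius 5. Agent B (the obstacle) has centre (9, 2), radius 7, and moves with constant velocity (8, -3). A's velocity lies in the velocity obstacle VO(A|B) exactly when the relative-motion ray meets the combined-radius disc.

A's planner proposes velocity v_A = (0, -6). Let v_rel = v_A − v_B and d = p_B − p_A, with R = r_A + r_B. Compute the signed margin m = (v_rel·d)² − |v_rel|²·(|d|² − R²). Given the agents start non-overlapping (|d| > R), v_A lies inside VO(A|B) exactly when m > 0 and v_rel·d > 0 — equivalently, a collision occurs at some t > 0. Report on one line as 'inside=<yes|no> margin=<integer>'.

d = (23, -2),  |d|² = 533;  R = 5+7 = 12,  c = 533−12² = 389
v_rel = (-8, -3),  |v_rel|² = 73;  v_rel·d = (-8)·(23) + (-3)·(-2) = -178
73·t² + 356·t + 389 = 0  ⇒  m = (-178)² − 73·389 = 3287
m = 3287 > 0,  v_rel·d = -178 < 0  ⇒  outside

inside=no margin=3287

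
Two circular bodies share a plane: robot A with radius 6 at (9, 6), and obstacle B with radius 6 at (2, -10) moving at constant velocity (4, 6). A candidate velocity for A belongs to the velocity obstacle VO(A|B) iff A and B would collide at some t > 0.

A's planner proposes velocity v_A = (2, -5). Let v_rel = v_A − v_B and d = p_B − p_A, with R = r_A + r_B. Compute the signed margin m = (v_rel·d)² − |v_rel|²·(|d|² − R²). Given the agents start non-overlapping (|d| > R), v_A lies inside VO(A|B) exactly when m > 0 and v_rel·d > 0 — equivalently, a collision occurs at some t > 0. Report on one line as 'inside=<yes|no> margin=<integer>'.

d = (-7, -16),  |d|² = 305;  R = 6+6 = 12,  c = 305−12² = 161
v_rel = (-2, -11),  |v_rel|² = 125;  v_rel·d = (-2)·(-7) + (-11)·(-16) = 190
125·t² − 380·t + 161 = 0  ⇒  m = 190² − 125·161 = 15975
m = 15975 > 0,  v_rel·d = 190 > 0  ⇒  inside

inside=yes margin=15975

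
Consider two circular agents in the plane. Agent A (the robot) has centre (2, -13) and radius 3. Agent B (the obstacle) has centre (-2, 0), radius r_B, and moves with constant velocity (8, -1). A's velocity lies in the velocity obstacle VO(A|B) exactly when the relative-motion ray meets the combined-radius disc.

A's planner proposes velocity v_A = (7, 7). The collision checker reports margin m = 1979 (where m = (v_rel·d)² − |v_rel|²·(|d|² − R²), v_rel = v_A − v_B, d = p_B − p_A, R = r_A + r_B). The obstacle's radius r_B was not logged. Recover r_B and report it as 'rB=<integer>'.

m = 1979
d = (-4, 13);  v_rel = (-1, 8),  |v_rel|² = 65
v_rel×d = (-1)·(13) − (8)·(-4) = 19
since m = R²·65 − 19²:  R² = (361 + 1979) / 65 = 36
R = √36 = 6  ⇒  r_B = 6 − 3 = 3

rB=3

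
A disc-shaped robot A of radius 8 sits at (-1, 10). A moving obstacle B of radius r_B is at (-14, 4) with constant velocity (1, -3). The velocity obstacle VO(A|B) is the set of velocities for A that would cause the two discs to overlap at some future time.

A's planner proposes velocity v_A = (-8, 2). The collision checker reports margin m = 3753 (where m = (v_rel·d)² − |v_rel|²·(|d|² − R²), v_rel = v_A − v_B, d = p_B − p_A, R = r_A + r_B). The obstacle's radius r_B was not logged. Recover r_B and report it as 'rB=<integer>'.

m = 3753
d = (-13, -6);  v_rel = (-9, 5),  |v_rel|² = 106
v_rel×d = (-9)·(-6) − (5)·(-13) = 119
since m = R²·106 − 119²:  R² = (14161 + 3753) / 106 = 169
R = √169 = 13  ⇒  r_B = 13 − 8 = 5

rB=5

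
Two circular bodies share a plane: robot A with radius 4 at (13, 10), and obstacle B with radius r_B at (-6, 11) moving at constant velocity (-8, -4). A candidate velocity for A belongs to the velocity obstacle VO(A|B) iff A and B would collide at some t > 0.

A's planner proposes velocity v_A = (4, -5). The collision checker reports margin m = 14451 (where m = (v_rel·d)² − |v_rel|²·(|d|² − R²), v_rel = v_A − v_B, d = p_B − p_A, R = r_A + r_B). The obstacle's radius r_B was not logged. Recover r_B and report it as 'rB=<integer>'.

m = 14451
d = (-19, 1);  v_rel = (12, -1),  |v_rel|² = 145
v_rel×d = (12)·(1) − (-1)·(-19) = -7
since m = R²·145 − (-7)²:  R² = (49 + 14451) / 145 = 100
R = √100 = 10  ⇒  r_B = 10 − 4 = 6

rB=6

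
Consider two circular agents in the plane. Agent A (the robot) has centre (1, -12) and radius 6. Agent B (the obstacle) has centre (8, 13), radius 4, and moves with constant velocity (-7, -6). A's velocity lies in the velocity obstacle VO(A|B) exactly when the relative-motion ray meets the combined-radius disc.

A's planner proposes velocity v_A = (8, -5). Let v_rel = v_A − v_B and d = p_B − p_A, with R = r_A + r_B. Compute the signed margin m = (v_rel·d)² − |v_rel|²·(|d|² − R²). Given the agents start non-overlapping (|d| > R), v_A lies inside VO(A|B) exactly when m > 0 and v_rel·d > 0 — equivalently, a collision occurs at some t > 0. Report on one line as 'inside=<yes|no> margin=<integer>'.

d = (7, 25),  |d|² = 674;  R = 6+4 = 10,  c = 674−10² = 574
v_rel = (15, 1),  |v_rel|² = 226;  v_rel·d = (15)·(7) + (1)·(25) = 130
226·t² − 260·t + 574 = 0  ⇒  m = 130² − 226·574 = -112824
m = -112824 < 0,  v_rel·d = 130 > 0  ⇒  outside

inside=no margin=-112824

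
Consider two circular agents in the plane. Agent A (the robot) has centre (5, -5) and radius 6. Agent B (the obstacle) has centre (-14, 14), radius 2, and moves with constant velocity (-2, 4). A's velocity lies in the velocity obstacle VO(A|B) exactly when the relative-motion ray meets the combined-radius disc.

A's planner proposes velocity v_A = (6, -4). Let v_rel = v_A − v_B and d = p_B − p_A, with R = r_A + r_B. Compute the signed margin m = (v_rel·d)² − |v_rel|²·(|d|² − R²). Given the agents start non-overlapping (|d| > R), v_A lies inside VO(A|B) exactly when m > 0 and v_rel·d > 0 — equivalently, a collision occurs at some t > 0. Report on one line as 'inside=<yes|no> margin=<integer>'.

d = (-19, 19),  |d|² = 722;  R = 6+2 = 8,  c = 722−8² = 658
v_rel = (8, -8),  |v_rel|² = 128;  v_rel·d = (8)·(-19) + (-8)·(19) = -304
128·t² + 608·t + 658 = 0  ⇒  m = (-304)² − 128·658 = 8192
m = 8192 > 0,  v_rel·d = -304 < 0  ⇒  outside

inside=no margin=8192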